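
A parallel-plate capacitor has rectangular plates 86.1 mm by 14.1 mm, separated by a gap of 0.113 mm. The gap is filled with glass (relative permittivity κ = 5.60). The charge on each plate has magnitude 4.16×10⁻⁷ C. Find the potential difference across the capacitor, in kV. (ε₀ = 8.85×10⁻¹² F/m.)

V ≈ 0.781 kV

A = 86.1 × 14.1 mm² = 1.21×10⁻³ m².
C = κε₀A/d = 5.60 × 8.85×10⁻¹² × 1.21×10⁻³ / 1.13×10⁻⁴ = 5.32×10⁻¹⁰ F.
V = Q/C = 4.16×10⁻⁷ / 5.32×10⁻¹⁰ = 7.81×10² V.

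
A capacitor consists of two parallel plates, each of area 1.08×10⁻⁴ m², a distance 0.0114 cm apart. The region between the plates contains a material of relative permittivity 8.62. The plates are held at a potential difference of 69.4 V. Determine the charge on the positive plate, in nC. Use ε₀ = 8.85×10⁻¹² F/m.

C = κε₀A/d = 8.62 × 8.85×10⁻¹² × 1.08×10⁻⁴ / 1.14×10⁻⁴ = 7.23×10⁻¹¹ F.
Q = CV = 7.23×10⁻¹¹ × 69.4 = 5.02×10⁻⁹ C.

Q ≈ 5.02 nC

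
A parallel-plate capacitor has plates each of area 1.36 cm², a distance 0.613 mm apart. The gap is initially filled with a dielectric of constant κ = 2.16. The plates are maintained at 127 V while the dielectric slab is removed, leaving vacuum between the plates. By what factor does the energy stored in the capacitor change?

U₂/U₁ ≈ 0.463

Battery connected ⇒ V is held fixed.
C₂ = 0.463 C₁ and U = ½CV², so U₂/U₁ = C₂/C₁ = 0.463.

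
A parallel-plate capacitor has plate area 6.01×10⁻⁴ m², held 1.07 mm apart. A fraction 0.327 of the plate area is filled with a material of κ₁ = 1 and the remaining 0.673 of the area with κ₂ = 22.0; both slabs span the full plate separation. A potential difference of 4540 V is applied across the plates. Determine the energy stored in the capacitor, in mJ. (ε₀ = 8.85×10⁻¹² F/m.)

U ≈ 0.775 mJ

Side-by-side slabs ⇒ two capacitors in parallel, each spanning the full gap.
C₁ = κ₁ε₀A₁/d = 1.00 × 8.85×10⁻¹² × 1.97×10⁻⁴ / 1.07×10⁻³ = 1.63×10⁻¹² F.
C₂ = κ₂ε₀A₂/d = 22.0 × 8.85×10⁻¹² × 4.04×10⁻⁴ / 1.07×10⁻³ = 7.36×10⁻¹¹ F.
C = C₁ + C₂ = 7.52×10⁻¹¹ F.
U = ½CV² = ½ × 7.52×10⁻¹¹ × (4540)² = 7.75×10⁻⁴ J.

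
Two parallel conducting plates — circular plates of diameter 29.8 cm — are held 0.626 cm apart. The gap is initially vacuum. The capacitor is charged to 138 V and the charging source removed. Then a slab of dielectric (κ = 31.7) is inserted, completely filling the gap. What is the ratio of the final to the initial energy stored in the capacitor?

0.0315

Isolated ⇒ Q is held fixed.
C₂ = 31.7 C₁ and U = Q²/(2C), so U₂/U₁ = C₁/C₂ = 0.0315.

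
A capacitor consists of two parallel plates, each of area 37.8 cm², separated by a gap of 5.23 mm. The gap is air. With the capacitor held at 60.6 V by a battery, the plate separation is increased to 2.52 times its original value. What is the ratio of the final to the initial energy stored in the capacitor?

Battery connected ⇒ V is held fixed.
C₂ = 0.397 C₁ and U = ½CV², so U₂/U₁ = C₂/C₁ = 0.397.

U₂/U₁ ≈ 0.397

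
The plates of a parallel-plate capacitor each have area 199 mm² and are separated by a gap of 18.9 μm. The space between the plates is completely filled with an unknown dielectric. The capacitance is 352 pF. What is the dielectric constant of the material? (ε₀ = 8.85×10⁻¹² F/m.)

3.78

A = 199 mm² = 1.99×10⁻⁴ m².
κ = Cd/(ε₀A) = 3.52×10⁻¹⁰ × 1.89×10⁻⁵ / (8.85×10⁻¹² × 1.99×10⁻⁴) = 3.78.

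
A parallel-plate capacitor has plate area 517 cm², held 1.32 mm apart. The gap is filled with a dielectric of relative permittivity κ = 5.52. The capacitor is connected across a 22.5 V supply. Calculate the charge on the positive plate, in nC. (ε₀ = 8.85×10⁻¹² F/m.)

Q ≈ 43.1 nC

A = 517 cm² = 5.17×10⁻² m².
C = κε₀A/d = 5.52 × 8.85×10⁻¹² × 5.17×10⁻² / 1.32×10⁻³ = 1.91×10⁻⁹ F.
Q = CV = 1.91×10⁻⁹ × 22.5 = 4.31×10⁻⁸ C.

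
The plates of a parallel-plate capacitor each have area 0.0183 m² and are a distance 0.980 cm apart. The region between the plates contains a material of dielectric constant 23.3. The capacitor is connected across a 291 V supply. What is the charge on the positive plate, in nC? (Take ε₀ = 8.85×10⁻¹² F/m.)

C = κε₀A/d = 23.3 × 8.85×10⁻¹² × 1.83×10⁻² / 9.80×10⁻³ = 3.85×10⁻¹⁰ F.
Q = CV = 3.85×10⁻¹⁰ × 291 = 1.12×10⁻⁷ C.

Q ≈ 112 nC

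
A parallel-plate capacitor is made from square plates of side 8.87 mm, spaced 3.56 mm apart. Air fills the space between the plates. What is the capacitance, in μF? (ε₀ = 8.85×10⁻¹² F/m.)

C ≈ 1.96×10⁻⁷ μF

A = (8.87 mm)² = 7.87×10⁻⁵ m².
C = ε₀A/d = 8.85×10⁻¹² × 7.87×10⁻⁵ / 3.56×10⁻³ = 1.96×10⁻¹³ F.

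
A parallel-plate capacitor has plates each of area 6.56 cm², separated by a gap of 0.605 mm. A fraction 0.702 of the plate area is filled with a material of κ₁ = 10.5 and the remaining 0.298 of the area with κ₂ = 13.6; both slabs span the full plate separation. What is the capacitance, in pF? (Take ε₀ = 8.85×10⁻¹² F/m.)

A = 6.56 cm² = 6.56×10⁻⁴ m².
Side-by-side slabs ⇒ two capacitors in parallel, each spanning the full gap.
C₁ = κ₁ε₀A₁/d = 10.5 × 8.85×10⁻¹² × 4.61×10⁻⁴ / 6.05×10⁻⁴ = 7.07×10⁻¹¹ F.
C₂ = κ₂ε₀A₂/d = 13.6 × 8.85×10⁻¹² × 1.95×10⁻⁴ / 6.05×10⁻⁴ = 3.89×10⁻¹¹ F.
C = C₁ + C₂ = 1.10×10⁻¹⁰ F.

110 pF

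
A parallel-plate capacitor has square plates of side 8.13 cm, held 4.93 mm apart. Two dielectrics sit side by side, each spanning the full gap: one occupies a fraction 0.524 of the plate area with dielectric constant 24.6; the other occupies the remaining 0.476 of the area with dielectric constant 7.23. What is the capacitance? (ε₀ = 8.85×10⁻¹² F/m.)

194 pF

A = (8.13 cm)² = 6.61×10⁻³ m².
Side-by-side slabs ⇒ two capacitors in parallel, each spanning the full gap.
C₁ = κ₁ε₀A₁/d = 24.6 × 8.85×10⁻¹² × 3.46×10⁻³ / 4.93×10⁻³ = 1.53×10⁻¹⁰ F.
C₂ = κ₂ε₀A₂/d = 7.23 × 8.85×10⁻¹² × 3.15×10⁻³ / 4.93×10⁻³ = 4.08×10⁻¹¹ F.
C = C₁ + C₂ = 1.94×10⁻¹⁰ F.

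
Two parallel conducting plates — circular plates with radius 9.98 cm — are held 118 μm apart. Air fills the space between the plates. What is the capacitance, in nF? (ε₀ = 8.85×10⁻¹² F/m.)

A = π(9.98 cm)² = 3.13×10⁻² m².
C = ε₀A/d = 8.85×10⁻¹² × 3.13×10⁻² / 1.18×10⁻⁴ = 2.35×10⁻⁹ F.

2.35 nF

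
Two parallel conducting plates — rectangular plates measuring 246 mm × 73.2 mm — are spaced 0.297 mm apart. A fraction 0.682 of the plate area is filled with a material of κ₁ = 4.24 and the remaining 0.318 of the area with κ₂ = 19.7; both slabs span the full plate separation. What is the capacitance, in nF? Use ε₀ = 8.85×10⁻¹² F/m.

A = 246 × 73.2 mm² = 1.80×10⁻² m².
Side-by-side slabs ⇒ two capacitors in parallel, each spanning the full gap.
C₁ = κ₁ε₀A₁/d = 4.24 × 8.85×10⁻¹² × 1.23×10⁻² / 2.97×10⁻⁴ = 1.55×10⁻⁹ F.
C₂ = κ₂ε₀A₂/d = 19.7 × 8.85×10⁻¹² × 5.73×10⁻³ / 2.97×10⁻⁴ = 3.36×10⁻⁹ F.
C = C₁ + C₂ = 4.91×10⁻⁹ F.

C ≈ 4.91 nF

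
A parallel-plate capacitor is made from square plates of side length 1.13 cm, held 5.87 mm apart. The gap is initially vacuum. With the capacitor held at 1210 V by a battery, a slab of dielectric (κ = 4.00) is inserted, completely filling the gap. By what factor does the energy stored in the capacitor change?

Battery connected ⇒ V is held fixed.
C₂ = 4.00 C₁ and U = ½CV², so U₂/U₁ = C₂/C₁ = 4.00.

U₂/U₁ ≈ 4.00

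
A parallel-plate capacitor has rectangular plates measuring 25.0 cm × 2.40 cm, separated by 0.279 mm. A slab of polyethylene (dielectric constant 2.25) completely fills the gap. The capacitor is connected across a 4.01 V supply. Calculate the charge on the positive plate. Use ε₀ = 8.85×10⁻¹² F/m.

A = 25.0 × 2.40 cm² = 6.00×10⁻³ m².
C = κε₀A/d = 2.25 × 8.85×10⁻¹² × 6.00×10⁻³ / 2.79×10⁻⁴ = 4.28×10⁻¹⁰ F.
Q = CV = 4.28×10⁻¹⁰ × 4.01 = 1.72×10⁻⁹ C.

1.72 nC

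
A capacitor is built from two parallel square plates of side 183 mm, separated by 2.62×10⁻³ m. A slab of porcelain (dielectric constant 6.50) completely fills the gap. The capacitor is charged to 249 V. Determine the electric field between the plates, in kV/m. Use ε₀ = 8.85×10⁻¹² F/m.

95.0 kV/m

E = V/d = 249 / 2.62×10⁻³ = 9.50×10⁴ V/m.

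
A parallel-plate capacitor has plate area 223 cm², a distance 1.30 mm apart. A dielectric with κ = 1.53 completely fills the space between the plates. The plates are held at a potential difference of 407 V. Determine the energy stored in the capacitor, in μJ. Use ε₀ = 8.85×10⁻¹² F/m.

U ≈ 19.2 μJ

A = 223 cm² = 2.23×10⁻² m².
C = κε₀A/d = 1.53 × 8.85×10⁻¹² × 2.23×10⁻² / 1.30×10⁻³ = 2.32×10⁻¹⁰ F.
U = ½CV² = ½ × 2.32×10⁻¹⁰ × (407)² = 1.92×10⁻⁵ J.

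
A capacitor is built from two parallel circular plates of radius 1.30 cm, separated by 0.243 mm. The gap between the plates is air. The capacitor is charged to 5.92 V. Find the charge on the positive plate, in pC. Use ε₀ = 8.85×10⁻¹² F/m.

Q ≈ 114 pC

A = π(1.30 cm)² = 5.31×10⁻⁴ m².
C = ε₀A/d = 8.85×10⁻¹² × 5.31×10⁻⁴ / 2.43×10⁻⁴ = 1.93×10⁻¹¹ F.
Q = CV = 1.93×10⁻¹¹ × 5.92 = 1.14×10⁻¹⁰ C.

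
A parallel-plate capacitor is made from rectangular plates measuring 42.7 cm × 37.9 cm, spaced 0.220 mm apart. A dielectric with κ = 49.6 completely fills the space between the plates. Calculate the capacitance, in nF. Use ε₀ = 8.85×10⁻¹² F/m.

A = 42.7 × 37.9 cm² = 0.162 m².
C = κε₀A/d = 49.6 × 8.85×10⁻¹² × 0.162 / 2.20×10⁻⁴ = 3.23×10⁻⁷ F.

323 nF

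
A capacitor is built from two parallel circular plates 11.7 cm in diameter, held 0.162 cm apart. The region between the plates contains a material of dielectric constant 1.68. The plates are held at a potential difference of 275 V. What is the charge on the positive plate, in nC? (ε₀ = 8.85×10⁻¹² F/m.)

A = π(11.7/2 cm)² = 1.08×10⁻² m².
C = κε₀A/d = 1.68 × 8.85×10⁻¹² × 1.08×10⁻² / 1.62×10⁻³ = 9.87×10⁻¹¹ F.
Q = CV = 9.87×10⁻¹¹ × 275 = 2.71×10⁻⁸ C.

27.1 nC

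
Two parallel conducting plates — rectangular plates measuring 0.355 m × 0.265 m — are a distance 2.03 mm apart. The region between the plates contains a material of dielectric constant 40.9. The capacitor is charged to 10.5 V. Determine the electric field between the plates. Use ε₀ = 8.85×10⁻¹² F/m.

E ≈ 5.17 kV/m

E = V/d = 10.5 / 2.03×10⁻³ = 5.17×10³ V/m.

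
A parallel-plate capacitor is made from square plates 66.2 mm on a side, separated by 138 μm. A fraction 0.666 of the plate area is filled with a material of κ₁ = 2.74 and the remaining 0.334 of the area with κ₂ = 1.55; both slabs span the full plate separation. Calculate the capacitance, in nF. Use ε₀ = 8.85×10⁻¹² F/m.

0.658 nF

A = (66.2 mm)² = 4.38×10⁻³ m².
Side-by-side slabs ⇒ two capacitors in parallel, each spanning the full gap.
C₁ = κ₁ε₀A₁/d = 2.74 × 8.85×10⁻¹² × 2.92×10⁻³ / 1.38×10⁻⁴ = 5.13×10⁻¹⁰ F.
C₂ = κ₂ε₀A₂/d = 1.55 × 8.85×10⁻¹² × 1.46×10⁻³ / 1.38×10⁻⁴ = 1.45×10⁻¹⁰ F.
C = C₁ + C₂ = 6.58×10⁻¹⁰ F.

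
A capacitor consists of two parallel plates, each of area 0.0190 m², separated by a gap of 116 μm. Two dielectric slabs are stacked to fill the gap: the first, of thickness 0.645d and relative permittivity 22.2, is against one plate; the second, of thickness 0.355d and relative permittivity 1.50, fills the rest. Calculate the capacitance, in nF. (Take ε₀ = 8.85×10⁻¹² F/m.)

C ≈ 5.46 nF

Stacked slabs ⇒ two capacitors in series, each with the full plate area.
C₁ = κ₁ε₀A/d₁ = 22.2 × 8.85×10⁻¹² × 1.90×10⁻² / 7.48×10⁻⁵ = 4.99×10⁻⁸ F.
C₂ = κ₂ε₀A/d₂ = 1.50 × 8.85×10⁻¹² × 1.90×10⁻² / 4.12×10⁻⁵ = 6.12×10⁻⁹ F.
C = (1/C₁ + 1/C₂)⁻¹ = 5.46×10⁻⁹ F.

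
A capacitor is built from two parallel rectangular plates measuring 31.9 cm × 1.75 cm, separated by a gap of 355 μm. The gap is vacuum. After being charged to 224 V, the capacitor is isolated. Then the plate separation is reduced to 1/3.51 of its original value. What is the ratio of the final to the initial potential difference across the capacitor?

V₂/V₁ ≈ 0.285

Isolated ⇒ Q is held fixed.
C₂ = 3.51 C₁ and V = Q/C, so V₂/V₁ = C₁/C₂ = 0.285.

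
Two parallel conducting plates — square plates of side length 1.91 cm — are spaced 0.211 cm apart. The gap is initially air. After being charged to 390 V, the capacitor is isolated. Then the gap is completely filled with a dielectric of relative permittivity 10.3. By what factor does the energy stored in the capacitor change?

U₂/U₁ ≈ 0.0971

Isolated ⇒ Q is held fixed.
C₂ = 10.3 C₁ and U = Q²/(2C), so U₂/U₁ = C₁/C₂ = 0.0971.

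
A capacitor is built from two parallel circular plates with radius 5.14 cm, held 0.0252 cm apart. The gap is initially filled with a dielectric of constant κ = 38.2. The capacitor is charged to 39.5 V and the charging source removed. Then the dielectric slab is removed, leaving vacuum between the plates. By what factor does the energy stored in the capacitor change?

U₂/U₁ ≈ 38.2

Isolated ⇒ Q is held fixed.
C₂ = 0.0262 C₁ and U = Q²/(2C), so U₂/U₁ = C₁/C₂ = 38.2.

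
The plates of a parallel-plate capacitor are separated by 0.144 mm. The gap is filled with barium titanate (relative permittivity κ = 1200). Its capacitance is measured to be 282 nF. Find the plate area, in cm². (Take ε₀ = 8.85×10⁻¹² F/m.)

38.2 cm²

A = Cd/(κε₀) = 2.82×10⁻⁷ × 1.44×10⁻⁴ / (1200 × 8.85×10⁻¹²) = 3.82×10⁻³ m².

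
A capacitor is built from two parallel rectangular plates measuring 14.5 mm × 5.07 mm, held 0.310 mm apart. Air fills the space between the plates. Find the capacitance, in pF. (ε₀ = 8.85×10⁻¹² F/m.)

C ≈ 2.10 pF

A = 14.5 × 5.07 mm² = 7.35×10⁻⁵ m².
C = ε₀A/d = 8.85×10⁻¹² × 7.35×10⁻⁵ / 3.10×10⁻⁴ = 2.10×10⁻¹² F.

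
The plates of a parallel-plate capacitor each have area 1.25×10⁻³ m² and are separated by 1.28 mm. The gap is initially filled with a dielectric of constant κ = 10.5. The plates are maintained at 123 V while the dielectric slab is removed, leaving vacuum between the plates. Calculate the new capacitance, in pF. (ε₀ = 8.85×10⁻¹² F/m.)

C ≈ 8.64 pF

Initially C₁ = κε₀A/d = 10.5 × 8.85×10⁻¹² × 1.25×10⁻³ / 1.28×10⁻³ = 9.07×10⁻¹¹ F.
C = κε₀A/d scales with κ, so C₂/C₁ = 1/κ = 1/10.5 = 0.0952.
C₂ = 0.0952 × 9.07×10⁻¹¹ = 8.64×10⁻¹² F.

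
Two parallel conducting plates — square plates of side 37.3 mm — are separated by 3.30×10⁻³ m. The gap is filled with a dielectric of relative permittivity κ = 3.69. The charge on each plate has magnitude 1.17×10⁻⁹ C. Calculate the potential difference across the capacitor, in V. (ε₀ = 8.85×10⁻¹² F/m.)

A = (37.3 mm)² = 1.39×10⁻³ m².
C = κε₀A/d = 3.69 × 8.85×10⁻¹² × 1.39×10⁻³ / 3.30×10⁻³ = 1.38×10⁻¹¹ F.
V = Q/C = 1.17×10⁻⁹ / 1.38×10⁻¹¹ = 85.0 V.

V ≈ 85.0 V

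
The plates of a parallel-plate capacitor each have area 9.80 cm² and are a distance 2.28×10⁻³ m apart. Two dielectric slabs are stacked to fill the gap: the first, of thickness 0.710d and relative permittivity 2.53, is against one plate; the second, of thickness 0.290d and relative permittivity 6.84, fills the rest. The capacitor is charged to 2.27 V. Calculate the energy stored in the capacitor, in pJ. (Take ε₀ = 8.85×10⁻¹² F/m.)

U ≈ 30.3 pJ

A = 9.80 cm² = 9.80×10⁻⁴ m².
Stacked slabs ⇒ two capacitors in series, each with the full plate area.
C₁ = κ₁ε₀A/d₁ = 2.53 × 8.85×10⁻¹² × 9.80×10⁻⁴ / 1.62×10⁻³ = 1.36×10⁻¹¹ F.
C₂ = κ₂ε₀A/d₂ = 6.84 × 8.85×10⁻¹² × 9.80×10⁻⁴ / 6.61×10⁻⁴ = 8.97×10⁻¹¹ F.
C = (1/C₁ + 1/C₂)⁻¹ = 1.18×10⁻¹¹ F.
U = ½CV² = ½ × 1.18×10⁻¹¹ × (2.27)² = 3.03×10⁻¹¹ J.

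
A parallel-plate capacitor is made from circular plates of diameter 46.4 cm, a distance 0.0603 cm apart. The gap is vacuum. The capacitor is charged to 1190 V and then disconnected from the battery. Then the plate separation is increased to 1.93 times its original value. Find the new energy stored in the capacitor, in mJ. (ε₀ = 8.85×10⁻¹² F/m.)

3.39 mJ

A = π(46.4/2 cm)² = 0.169 m².
Initially C₁ = ε₀A/d = 8.85×10⁻¹² × 0.169 / 6.03×10⁻⁴ = 2.48×10⁻⁹ F.
U₁ = 1.76×10⁻³ J.
Isolated ⇒ Q is held fixed. C₂ = 0.518 C₁ and U = Q²/(2C), so U₂/U₁ = C₁/C₂ = 1.93.
U₂ = 1.93 × 1.76×10⁻³ = 3.39×10⁻³ J.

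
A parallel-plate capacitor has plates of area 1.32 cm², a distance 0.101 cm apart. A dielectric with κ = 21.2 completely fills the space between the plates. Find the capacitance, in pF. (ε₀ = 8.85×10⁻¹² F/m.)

A = 1.32 cm² = 1.32×10⁻⁴ m².
C = κε₀A/d = 21.2 × 8.85×10⁻¹² × 1.32×10⁻⁴ / 1.01×10⁻³ = 2.45×10⁻¹¹ F.

24.5 pF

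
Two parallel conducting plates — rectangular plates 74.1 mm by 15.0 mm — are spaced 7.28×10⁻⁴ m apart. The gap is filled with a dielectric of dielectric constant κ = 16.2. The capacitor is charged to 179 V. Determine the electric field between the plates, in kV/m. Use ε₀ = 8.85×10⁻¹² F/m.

246 kV/m

E = V/d = 179 / 7.28×10⁻⁴ = 2.46×10⁵ V/m.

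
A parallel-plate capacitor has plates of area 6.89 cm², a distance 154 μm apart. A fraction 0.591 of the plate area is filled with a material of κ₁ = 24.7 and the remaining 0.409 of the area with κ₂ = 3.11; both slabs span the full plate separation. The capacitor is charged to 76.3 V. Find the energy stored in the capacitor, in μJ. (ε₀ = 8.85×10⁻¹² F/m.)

A = 6.89 cm² = 6.89×10⁻⁴ m².
Side-by-side slabs ⇒ two capacitors in parallel, each spanning the full gap.
C₁ = κ₁ε₀A₁/d = 24.7 × 8.85×10⁻¹² × 4.07×10⁻⁴ / 1.54×10⁻⁴ = 5.78×10⁻¹⁰ F.
C₂ = κ₂ε₀A₂/d = 3.11 × 8.85×10⁻¹² × 2.82×10⁻⁴ / 1.54×10⁻⁴ = 5.04×10⁻¹¹ F.
C = C₁ + C₂ = 6.28×10⁻¹⁰ F.
U = ½CV² = ½ × 6.28×10⁻¹⁰ × (76.3)² = 1.83×10⁻⁶ J.

U ≈ 1.83 μJ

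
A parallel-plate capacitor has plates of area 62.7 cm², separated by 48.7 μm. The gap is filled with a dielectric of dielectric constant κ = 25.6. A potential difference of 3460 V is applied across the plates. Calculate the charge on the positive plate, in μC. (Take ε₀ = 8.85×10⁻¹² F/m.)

Q ≈ 101 μC

A = 62.7 cm² = 6.27×10⁻³ m².
C = κε₀A/d = 25.6 × 8.85×10⁻¹² × 6.27×10⁻³ / 4.87×10⁻⁵ = 2.92×10⁻⁸ F.
Q = CV = 2.92×10⁻⁸ × 3460 = 1.01×10⁻⁴ C.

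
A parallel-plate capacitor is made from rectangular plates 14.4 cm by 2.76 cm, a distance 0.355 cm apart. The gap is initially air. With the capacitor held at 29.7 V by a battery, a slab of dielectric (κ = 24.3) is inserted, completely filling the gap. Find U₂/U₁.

Battery connected ⇒ V is held fixed.
C₂ = 24.3 C₁ and U = ½CV², so U₂/U₁ = C₂/C₁ = 24.3.

24.3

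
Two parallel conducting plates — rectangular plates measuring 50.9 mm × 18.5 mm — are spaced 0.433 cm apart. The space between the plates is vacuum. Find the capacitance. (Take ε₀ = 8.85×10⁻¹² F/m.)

1.92 pF

A = 50.9 × 18.5 mm² = 9.42×10⁻⁴ m².
C = ε₀A/d = 8.85×10⁻¹² × 9.42×10⁻⁴ / 4.33×10⁻³ = 1.92×10⁻¹² F.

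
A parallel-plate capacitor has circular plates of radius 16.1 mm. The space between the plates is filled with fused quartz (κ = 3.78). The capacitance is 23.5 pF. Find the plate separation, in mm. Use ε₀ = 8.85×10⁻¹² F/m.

1.16 mm

A = π(16.1 mm)² = 8.14×10⁻⁴ m².
d = κε₀A/C = 3.78 × 8.85×10⁻¹² × 8.14×10⁻⁴ / 2.35×10⁻¹¹ = 1.16×10⁻³ m.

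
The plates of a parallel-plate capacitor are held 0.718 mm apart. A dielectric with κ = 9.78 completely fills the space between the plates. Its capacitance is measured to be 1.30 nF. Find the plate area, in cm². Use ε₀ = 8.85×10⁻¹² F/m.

A = Cd/(κε₀) = 1.30×10⁻⁹ × 7.18×10⁻⁴ / (9.78 × 8.85×10⁻¹²) = 1.08×10⁻² m².

108 cm²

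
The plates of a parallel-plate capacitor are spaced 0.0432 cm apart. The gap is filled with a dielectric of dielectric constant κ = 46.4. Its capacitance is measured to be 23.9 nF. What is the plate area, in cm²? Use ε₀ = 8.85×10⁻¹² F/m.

A = Cd/(κε₀) = 2.39×10⁻⁸ × 4.32×10⁻⁴ / (46.4 × 8.85×10⁻¹²) = 2.51×10⁻² m².

A ≈ 251 cm²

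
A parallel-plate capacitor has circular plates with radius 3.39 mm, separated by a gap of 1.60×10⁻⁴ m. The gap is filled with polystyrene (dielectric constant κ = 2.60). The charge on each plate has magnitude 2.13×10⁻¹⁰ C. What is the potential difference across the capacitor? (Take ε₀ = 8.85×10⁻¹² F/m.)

A = π(3.39 mm)² = 3.61×10⁻⁵ m².
C = κε₀A/d = 2.60 × 8.85×10⁻¹² × 3.61×10⁻⁵ / 1.60×10⁻⁴ = 5.19×10⁻¹² F.
V = Q/C = 2.13×10⁻¹⁰ / 5.19×10⁻¹² = 41.0 V.

41.0 V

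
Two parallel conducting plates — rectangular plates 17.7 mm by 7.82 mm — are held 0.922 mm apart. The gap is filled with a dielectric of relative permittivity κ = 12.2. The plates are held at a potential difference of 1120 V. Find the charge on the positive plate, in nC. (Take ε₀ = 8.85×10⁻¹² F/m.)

18.2 nC

A = 17.7 × 7.82 mm² = 1.38×10⁻⁴ m².
C = κε₀A/d = 12.2 × 8.85×10⁻¹² × 1.38×10⁻⁴ / 9.22×10⁻⁴ = 1.62×10⁻¹¹ F.
Q = CV = 1.62×10⁻¹¹ × 1120 = 1.82×10⁻⁸ C.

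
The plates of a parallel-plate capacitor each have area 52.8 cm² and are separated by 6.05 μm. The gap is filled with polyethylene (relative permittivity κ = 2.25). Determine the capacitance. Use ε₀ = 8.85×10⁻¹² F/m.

17.4 nF

A = 52.8 cm² = 5.28×10⁻³ m².
C = κε₀A/d = 2.25 × 8.85×10⁻¹² × 5.28×10⁻³ / 6.05×10⁻⁶ = 1.74×10⁻⁸ F.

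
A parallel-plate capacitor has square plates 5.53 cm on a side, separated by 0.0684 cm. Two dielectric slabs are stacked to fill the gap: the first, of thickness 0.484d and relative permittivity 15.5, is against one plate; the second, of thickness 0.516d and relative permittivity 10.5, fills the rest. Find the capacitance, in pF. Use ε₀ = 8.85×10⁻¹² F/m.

A = (5.53 cm)² = 3.06×10⁻³ m².
Stacked slabs ⇒ two capacitors in series, each with the full plate area.
C₁ = κ₁ε₀A/d₁ = 15.5 × 8.85×10⁻¹² × 3.06×10⁻³ / 3.31×10⁻⁴ = 1.27×10⁻⁹ F.
C₂ = κ₂ε₀A/d₂ = 10.5 × 8.85×10⁻¹² × 3.06×10⁻³ / 3.53×10⁻⁴ = 8.05×10⁻¹⁰ F.
C = (1/C₁ + 1/C₂)⁻¹ = 4.92×10⁻¹⁰ F.

492 pF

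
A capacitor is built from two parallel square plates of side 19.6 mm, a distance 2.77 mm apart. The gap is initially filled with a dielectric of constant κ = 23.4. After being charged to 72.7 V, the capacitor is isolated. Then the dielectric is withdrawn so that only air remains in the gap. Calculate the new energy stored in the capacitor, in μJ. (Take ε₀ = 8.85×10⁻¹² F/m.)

U ≈ 1.78 μJ

A = (19.6 mm)² = 3.84×10⁻⁴ m².
Initially C₁ = κε₀A/d = 23.4 × 8.85×10⁻¹² × 3.84×10⁻⁴ / 2.77×10⁻³ = 2.87×10⁻¹¹ F.
U₁ = 7.59×10⁻⁸ J.
Isolated ⇒ Q is held fixed. C₂ = 0.0427 C₁ and U = Q²/(2C), so U₂/U₁ = C₁/C₂ = 23.4.
U₂ = 23.4 × 7.59×10⁻⁸ = 1.78×10⁻⁶ J.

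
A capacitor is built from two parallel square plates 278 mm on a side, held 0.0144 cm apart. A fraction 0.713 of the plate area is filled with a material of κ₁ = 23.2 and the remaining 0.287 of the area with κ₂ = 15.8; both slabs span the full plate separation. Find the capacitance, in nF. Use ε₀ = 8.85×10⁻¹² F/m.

100 nF

A = (278 mm)² = 7.73×10⁻² m².
Side-by-side slabs ⇒ two capacitors in parallel, each spanning the full gap.
C₁ = κ₁ε₀A₁/d = 23.2 × 8.85×10⁻¹² × 5.51×10⁻² / 1.44×10⁻⁴ = 7.86×10⁻⁸ F.
C₂ = κ₂ε₀A₂/d = 15.8 × 8.85×10⁻¹² × 2.22×10⁻² / 1.44×10⁻⁴ = 2.15×10⁻⁸ F.
C = C₁ + C₂ = 1.00×10⁻⁷ F.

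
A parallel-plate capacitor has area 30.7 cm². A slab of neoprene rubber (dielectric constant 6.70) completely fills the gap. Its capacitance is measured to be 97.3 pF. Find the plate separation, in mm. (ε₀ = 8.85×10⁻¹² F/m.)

1.87 mm

A = 30.7 cm² = 3.07×10⁻³ m².
d = κε₀A/C = 6.70 × 8.85×10⁻¹² × 3.07×10⁻³ / 9.73×10⁻¹¹ = 1.87×10⁻³ m.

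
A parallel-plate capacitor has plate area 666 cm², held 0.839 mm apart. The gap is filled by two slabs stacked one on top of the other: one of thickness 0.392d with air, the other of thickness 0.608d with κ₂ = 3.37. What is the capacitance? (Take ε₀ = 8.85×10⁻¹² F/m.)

1.23 nF

A = 666 cm² = 6.66×10⁻² m².
Stacked slabs ⇒ two capacitors in series, each with the full plate area.
C₁ = κ₁ε₀A/d₁ = 1.00 × 8.85×10⁻¹² × 6.66×10⁻² / 3.29×10⁻⁴ = 1.79×10⁻⁹ F.
C₂ = κ₂ε₀A/d₂ = 3.37 × 8.85×10⁻¹² × 6.66×10⁻² / 5.10×10⁻⁴ = 3.89×10⁻⁹ F.
C = (1/C₁ + 1/C₂)⁻¹ = 1.23×10⁻⁹ F.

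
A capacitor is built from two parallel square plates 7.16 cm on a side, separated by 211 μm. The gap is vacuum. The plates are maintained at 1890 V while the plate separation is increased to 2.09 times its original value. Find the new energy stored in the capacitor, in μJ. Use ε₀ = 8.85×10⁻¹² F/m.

184 μJ

A = (7.16 cm)² = 5.13×10⁻³ m².
Initially C₁ = ε₀A/d = 8.85×10⁻¹² × 5.13×10⁻³ / 2.11×10⁻⁴ = 2.15×10⁻¹⁰ F.
U₁ = 3.84×10⁻⁴ J.
Battery connected ⇒ V is held fixed. C₂ = 0.478 C₁ and U = ½CV², so U₂/U₁ = C₂/C₁ = 0.478.
U₂ = 0.478 × 3.84×10⁻⁴ = 1.84×10⁻⁴ J.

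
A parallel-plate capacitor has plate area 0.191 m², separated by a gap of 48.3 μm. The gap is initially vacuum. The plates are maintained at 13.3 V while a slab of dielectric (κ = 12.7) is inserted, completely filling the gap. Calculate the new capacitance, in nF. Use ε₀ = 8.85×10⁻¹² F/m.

C ≈ 444 nF

Initially C₁ = ε₀A/d = 8.85×10⁻¹² × 0.191 / 4.83×10⁻⁵ = 3.50×10⁻⁸ F.
C = κε₀A/d scales with κ, so C₂/C₁ = κ = 12.7.
C₂ = 12.7 × 3.50×10⁻⁸ = 4.44×10⁻⁷ F.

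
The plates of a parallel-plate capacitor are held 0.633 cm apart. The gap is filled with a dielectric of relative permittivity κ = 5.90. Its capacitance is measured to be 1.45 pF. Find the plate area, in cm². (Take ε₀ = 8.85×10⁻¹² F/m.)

A = Cd/(κε₀) = 1.45×10⁻¹² × 6.33×10⁻³ / (5.90 × 8.85×10⁻¹²) = 1.76×10⁻⁴ m².

A ≈ 1.76 cm²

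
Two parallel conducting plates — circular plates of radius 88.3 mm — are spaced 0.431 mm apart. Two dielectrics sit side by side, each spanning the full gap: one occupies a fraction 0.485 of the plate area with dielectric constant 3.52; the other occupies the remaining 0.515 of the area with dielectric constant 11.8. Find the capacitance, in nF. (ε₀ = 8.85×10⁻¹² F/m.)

A = π(88.3 mm)² = 2.45×10⁻² m².
Side-by-side slabs ⇒ two capacitors in parallel, each spanning the full gap.
C₁ = κ₁ε₀A₁/d = 3.52 × 8.85×10⁻¹² × 1.19×10⁻² / 4.31×10⁻⁴ = 8.59×10⁻¹⁰ F.
C₂ = κ₂ε₀A₂/d = 11.8 × 8.85×10⁻¹² × 1.26×10⁻² / 4.31×10⁻⁴ = 3.06×10⁻⁹ F.
C = C₁ + C₂ = 3.92×10⁻⁹ F.

C ≈ 3.92 nF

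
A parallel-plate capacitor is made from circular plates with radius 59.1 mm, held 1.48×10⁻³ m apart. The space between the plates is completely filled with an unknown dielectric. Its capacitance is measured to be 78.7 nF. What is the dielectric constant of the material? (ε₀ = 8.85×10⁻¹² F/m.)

A = π(59.1 mm)² = 1.10×10⁻² m².
κ = Cd/(ε₀A) = 7.87×10⁻⁸ × 1.48×10⁻³ / (8.85×10⁻¹² × 1.10×10⁻²) = 1199.

κ ≈ 1199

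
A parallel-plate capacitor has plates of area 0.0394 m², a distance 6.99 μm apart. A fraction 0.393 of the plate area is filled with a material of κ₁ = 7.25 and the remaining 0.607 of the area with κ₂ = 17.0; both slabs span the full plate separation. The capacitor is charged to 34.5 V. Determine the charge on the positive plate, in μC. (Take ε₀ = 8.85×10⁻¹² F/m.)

Q ≈ 22.7 μC

Side-by-side slabs ⇒ two capacitors in parallel, each spanning the full gap.
C₁ = κ₁ε₀A₁/d = 7.25 × 8.85×10⁻¹² × 1.55×10⁻² / 6.99×10⁻⁶ = 1.42×10⁻⁷ F.
C₂ = κ₂ε₀A₂/d = 17.0 × 8.85×10⁻¹² × 2.39×10⁻² / 6.99×10⁻⁶ = 5.15×10⁻⁷ F.
C = C₁ + C₂ = 6.57×10⁻⁷ F.
Q = CV = 6.57×10⁻⁷ × 34.5 = 2.27×10⁻⁵ C.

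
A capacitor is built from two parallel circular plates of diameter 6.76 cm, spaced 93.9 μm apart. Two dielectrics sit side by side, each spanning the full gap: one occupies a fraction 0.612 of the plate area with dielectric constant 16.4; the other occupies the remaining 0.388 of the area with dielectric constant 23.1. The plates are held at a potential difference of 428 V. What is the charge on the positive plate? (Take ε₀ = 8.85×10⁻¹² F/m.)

A = π(6.76/2 cm)² = 3.59×10⁻³ m².
Side-by-side slabs ⇒ two capacitors in parallel, each spanning the full gap.
C₁ = κ₁ε₀A₁/d = 16.4 × 8.85×10⁻¹² × 2.20×10⁻³ / 9.39×10⁻⁵ = 3.40×10⁻⁹ F.
C₂ = κ₂ε₀A₂/d = 23.1 × 8.85×10⁻¹² × 1.39×10⁻³ / 9.39×10⁻⁵ = 3.03×10⁻⁹ F.
C = C₁ + C₂ = 6.43×10⁻⁹ F.
Q = CV = 6.43×10⁻⁹ × 428 = 2.75×10⁻⁶ C.

2.75 μC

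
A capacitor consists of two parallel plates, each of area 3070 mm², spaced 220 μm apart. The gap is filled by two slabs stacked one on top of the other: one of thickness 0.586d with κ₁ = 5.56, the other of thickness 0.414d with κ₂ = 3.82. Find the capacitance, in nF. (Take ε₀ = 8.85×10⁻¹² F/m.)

A = 3070 mm² = 3.07×10⁻³ m².
Stacked slabs ⇒ two capacitors in series, each with the full plate area.
C₁ = κ₁ε₀A/d₁ = 5.56 × 8.85×10⁻¹² × 3.07×10⁻³ / 1.29×10⁻⁴ = 1.17×10⁻⁹ F.
C₂ = κ₂ε₀A/d₂ = 3.82 × 8.85×10⁻¹² × 3.07×10⁻³ / 9.11×10⁻⁵ = 1.14×10⁻⁹ F.
C = (1/C₁ + 1/C₂)⁻¹ = 5.78×10⁻¹⁰ F.

0.578 nF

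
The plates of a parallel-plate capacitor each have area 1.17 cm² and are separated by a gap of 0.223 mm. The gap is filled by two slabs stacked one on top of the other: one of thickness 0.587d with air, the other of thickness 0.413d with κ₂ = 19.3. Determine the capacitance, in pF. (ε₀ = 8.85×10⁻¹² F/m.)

7.63 pF

A = 1.17 cm² = 1.17×10⁻⁴ m².
Stacked slabs ⇒ two capacitors in series, each with the full plate area.
C₁ = κ₁ε₀A/d₁ = 1.00 × 8.85×10⁻¹² × 1.17×10⁻⁴ / 1.31×10⁻⁴ = 7.91×10⁻¹² F.
C₂ = κ₂ε₀A/d₂ = 19.3 × 8.85×10⁻¹² × 1.17×10⁻⁴ / 9.21×10⁻⁵ = 2.17×10⁻¹⁰ F.
C = (1/C₁ + 1/C₂)⁻¹ = 7.63×10⁻¹² F.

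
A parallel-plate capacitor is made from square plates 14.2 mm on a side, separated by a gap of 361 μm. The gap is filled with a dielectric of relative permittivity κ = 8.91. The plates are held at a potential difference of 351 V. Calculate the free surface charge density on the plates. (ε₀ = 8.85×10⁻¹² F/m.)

7.67 nC/cm²

A = (14.2 mm)² = 2.02×10⁻⁴ m².
C = κε₀A/d = 8.91 × 8.85×10⁻¹² × 2.02×10⁻⁴ / 3.61×10⁻⁴ = 4.40×10⁻¹¹ F.
σ = Q/A = CV/A = 4.40×10⁻¹¹ × 351 / 2.02×10⁻⁴ = 7.67×10⁻⁵ C/m².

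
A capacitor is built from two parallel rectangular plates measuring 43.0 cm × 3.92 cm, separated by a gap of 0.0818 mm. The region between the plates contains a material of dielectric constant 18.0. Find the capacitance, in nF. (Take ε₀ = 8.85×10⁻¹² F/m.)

C ≈ 32.8 nF

A = 43.0 × 3.92 cm² = 1.69×10⁻² m².
C = κε₀A/d = 18.0 × 8.85×10⁻¹² × 1.69×10⁻² / 8.18×10⁻⁵ = 3.28×10⁻⁸ F.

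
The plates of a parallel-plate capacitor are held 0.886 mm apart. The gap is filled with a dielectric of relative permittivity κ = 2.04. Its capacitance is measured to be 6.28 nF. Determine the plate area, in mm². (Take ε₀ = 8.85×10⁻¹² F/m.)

3.08×10⁵ mm²

A = Cd/(κε₀) = 6.28×10⁻⁹ × 8.86×10⁻⁴ / (2.04 × 8.85×10⁻¹²) = 0.308 m².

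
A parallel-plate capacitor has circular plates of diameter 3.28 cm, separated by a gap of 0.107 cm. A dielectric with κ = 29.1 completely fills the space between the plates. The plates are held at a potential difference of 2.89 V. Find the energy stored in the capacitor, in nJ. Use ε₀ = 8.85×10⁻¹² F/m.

A = π(3.28/2 cm)² = 8.45×10⁻⁴ m².
C = κε₀A/d = 29.1 × 8.85×10⁻¹² × 8.45×10⁻⁴ / 1.07×10⁻³ = 2.03×10⁻¹⁰ F.
U = ½CV² = ½ × 2.03×10⁻¹⁰ × (2.89)² = 8.49×10⁻¹⁰ J.

0.849 nJ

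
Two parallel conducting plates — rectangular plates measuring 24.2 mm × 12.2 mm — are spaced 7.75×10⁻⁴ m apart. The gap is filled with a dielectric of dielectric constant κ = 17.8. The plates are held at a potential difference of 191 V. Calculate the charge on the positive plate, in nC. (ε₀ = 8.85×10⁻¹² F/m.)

A = 24.2 × 12.2 mm² = 2.95×10⁻⁴ m².
C = κε₀A/d = 17.8 × 8.85×10⁻¹² × 2.95×10⁻⁴ / 7.75×10⁻⁴ = 6.00×10⁻¹¹ F.
Q = CV = 6.00×10⁻¹¹ × 191 = 1.15×10⁻⁸ C.

11.5 nC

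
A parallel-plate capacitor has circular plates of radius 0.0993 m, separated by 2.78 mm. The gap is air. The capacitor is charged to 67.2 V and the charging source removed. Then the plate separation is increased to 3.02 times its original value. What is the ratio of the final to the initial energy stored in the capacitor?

Isolated ⇒ Q is held fixed.
C₂ = 0.331 C₁ and U = Q²/(2C), so U₂/U₁ = C₁/C₂ = 3.02.

3.02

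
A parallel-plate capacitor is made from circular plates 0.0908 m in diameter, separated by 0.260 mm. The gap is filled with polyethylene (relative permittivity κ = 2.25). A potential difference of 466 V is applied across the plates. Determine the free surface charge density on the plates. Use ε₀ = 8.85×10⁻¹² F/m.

A = π(0.0908/2 m)² = 6.48×10⁻³ m².
C = κε₀A/d = 2.25 × 8.85×10⁻¹² × 6.48×10⁻³ / 2.60×10⁻⁴ = 4.96×10⁻¹⁰ F.
σ = Q/A = CV/A = 4.96×10⁻¹⁰ × 466 / 6.48×10⁻³ = 3.57×10⁻⁵ C/m².

σ ≈ 3.57 nC/cm²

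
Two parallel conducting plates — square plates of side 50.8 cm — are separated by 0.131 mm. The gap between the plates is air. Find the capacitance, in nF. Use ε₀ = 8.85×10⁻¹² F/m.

C ≈ 17.4 nF

A = (50.8 cm)² = 0.258 m².
C = ε₀A/d = 8.85×10⁻¹² × 0.258 / 1.31×10⁻⁴ = 1.74×10⁻⁸ F.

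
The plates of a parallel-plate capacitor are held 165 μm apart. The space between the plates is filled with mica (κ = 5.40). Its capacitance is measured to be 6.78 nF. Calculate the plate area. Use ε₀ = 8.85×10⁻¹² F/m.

A ≈ 234 cm²

A = Cd/(κε₀) = 6.78×10⁻⁹ × 1.65×10⁻⁴ / (5.40 × 8.85×10⁻¹²) = 2.34×10⁻² m².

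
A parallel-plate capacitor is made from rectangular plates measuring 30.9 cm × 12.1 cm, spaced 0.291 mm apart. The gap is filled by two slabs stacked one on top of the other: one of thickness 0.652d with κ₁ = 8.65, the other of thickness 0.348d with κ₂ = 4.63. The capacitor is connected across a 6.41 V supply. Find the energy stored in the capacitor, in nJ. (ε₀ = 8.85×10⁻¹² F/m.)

A = 30.9 × 12.1 cm² = 3.74×10⁻² m².
Stacked slabs ⇒ two capacitors in series, each with the full plate area.
C₁ = κ₁ε₀A/d₁ = 8.65 × 8.85×10⁻¹² × 3.74×10⁻² / 1.90×10⁻⁴ = 1.51×10⁻⁸ F.
C₂ = κ₂ε₀A/d₂ = 4.63 × 8.85×10⁻¹² × 3.74×10⁻² / 1.01×10⁻⁴ = 1.51×10⁻⁸ F.
C = (1/C₁ + 1/C₂)⁻¹ = 7.55×10⁻⁹ F.
U = ½CV² = ½ × 7.55×10⁻⁹ × (6.41)² = 1.55×10⁻⁷ J.

U ≈ 155 nJ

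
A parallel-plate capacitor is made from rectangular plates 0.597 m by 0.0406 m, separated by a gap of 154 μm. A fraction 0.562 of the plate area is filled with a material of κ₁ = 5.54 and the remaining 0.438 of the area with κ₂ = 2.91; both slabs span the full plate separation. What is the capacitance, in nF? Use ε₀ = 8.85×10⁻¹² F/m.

C ≈ 6.11 nF

A = 0.597 × 0.0406 m² = 2.42×10⁻² m².
Side-by-side slabs ⇒ two capacitors in parallel, each spanning the full gap.
C₁ = κ₁ε₀A₁/d = 5.54 × 8.85×10⁻¹² × 1.36×10⁻² / 1.54×10⁻⁴ = 4.34×10⁻⁹ F.
C₂ = κ₂ε₀A₂/d = 2.91 × 8.85×10⁻¹² × 1.06×10⁻² / 1.54×10⁻⁴ = 1.78×10⁻⁹ F.
C = C₁ + C₂ = 6.11×10⁻⁹ F.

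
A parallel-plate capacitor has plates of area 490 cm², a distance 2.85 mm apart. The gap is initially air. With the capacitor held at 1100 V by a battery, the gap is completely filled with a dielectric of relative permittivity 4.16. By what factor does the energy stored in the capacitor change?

Battery connected ⇒ V is held fixed.
C₂ = 4.16 C₁ and U = ½CV², so U₂/U₁ = C₂/C₁ = 4.16.

4.16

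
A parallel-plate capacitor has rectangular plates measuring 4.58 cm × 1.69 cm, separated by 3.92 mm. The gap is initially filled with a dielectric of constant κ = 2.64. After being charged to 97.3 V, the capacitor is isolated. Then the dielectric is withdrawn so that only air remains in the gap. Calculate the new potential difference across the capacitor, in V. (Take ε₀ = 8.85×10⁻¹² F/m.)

A = 4.58 × 1.69 cm² = 7.74×10⁻⁴ m².
Initially C₁ = κε₀A/d = 2.64 × 8.85×10⁻¹² × 7.74×10⁻⁴ / 3.92×10⁻³ = 4.61×10⁻¹² F.
V₁ = 97.3 V.
Isolated ⇒ Q is held fixed. C₂ = 0.379 C₁ and V = Q/C, so V₂/V₁ = C₁/C₂ = 2.64.
V₂ = 2.64 × 97.3 = 2.57×10² V.

257 V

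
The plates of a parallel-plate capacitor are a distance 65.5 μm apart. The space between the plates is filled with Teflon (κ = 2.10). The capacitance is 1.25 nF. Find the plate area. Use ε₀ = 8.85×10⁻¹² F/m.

A ≈ 44.1 cm²

A = Cd/(κε₀) = 1.25×10⁻⁹ × 6.55×10⁻⁵ / (2.10 × 8.85×10⁻¹²) = 4.41×10⁻³ m².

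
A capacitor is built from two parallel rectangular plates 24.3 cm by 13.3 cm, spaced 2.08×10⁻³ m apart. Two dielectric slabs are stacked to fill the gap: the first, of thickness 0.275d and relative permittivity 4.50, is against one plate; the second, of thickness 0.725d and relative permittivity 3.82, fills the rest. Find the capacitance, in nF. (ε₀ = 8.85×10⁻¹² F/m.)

A = 24.3 × 13.3 cm² = 3.23×10⁻² m².
Stacked slabs ⇒ two capacitors in series, each with the full plate area.
C₁ = κ₁ε₀A/d₁ = 4.50 × 8.85×10⁻¹² × 3.23×10⁻² / 5.72×10⁻⁴ = 2.25×10⁻⁹ F.
C₂ = κ₂ε₀A/d₂ = 3.82 × 8.85×10⁻¹² × 3.23×10⁻² / 1.51×10⁻³ = 7.25×10⁻¹⁰ F.
C = (1/C₁ + 1/C₂)⁻¹ = 5.48×10⁻¹⁰ F.

0.548 nF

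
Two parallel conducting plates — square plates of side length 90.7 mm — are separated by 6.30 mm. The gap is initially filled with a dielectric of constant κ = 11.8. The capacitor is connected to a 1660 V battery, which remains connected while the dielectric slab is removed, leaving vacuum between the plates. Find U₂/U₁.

U₂/U₁ ≈ 0.0847

Battery connected ⇒ V is held fixed.
C₂ = 0.0847 C₁ and U = ½CV², so U₂/U₁ = C₂/C₁ = 0.0847.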